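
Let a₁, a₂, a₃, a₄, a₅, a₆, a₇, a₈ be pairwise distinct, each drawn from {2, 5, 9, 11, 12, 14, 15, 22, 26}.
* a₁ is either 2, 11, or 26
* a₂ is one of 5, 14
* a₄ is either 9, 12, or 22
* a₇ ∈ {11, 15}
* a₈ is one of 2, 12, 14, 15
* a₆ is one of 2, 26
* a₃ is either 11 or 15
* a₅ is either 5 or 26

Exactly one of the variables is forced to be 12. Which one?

a₈

a₃ and a₇ between them cover only {11, 15} — a naked pair. Remove those values from a₁, a₈.
a₁ and a₆ between them cover only {2, 26} — a naked pair. Remove those values from a₅, a₈.
a₅ must be 5 (only option left). So a₂ can't be 5.
a₂'s domain is down to {14}, so a₂ = 14. Remove 14 from a₈.
So 12 goes to a₈.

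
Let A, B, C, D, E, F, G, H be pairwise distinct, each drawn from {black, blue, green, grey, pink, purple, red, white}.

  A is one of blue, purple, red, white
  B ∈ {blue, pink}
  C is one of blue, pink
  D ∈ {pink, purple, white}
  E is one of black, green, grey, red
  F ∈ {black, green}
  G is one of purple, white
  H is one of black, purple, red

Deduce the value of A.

Among the 8 variables, grey fits only E (and all 8 values in {black, blue, green, grey, pink, purple, red, white} must be used), so E = grey.
The 7 still-open variables draw from only 7 values {black, blue, green, pink, purple, red, white}, so each is used; only F can be green, hence F = green.
The 6 still-open variables together cover exactly {black, blue, pink, purple, red, white} — 6 values for 6 variables — and black appears only in H's list, so H = black.
Among the 5 still-open variables, red fits only A (and all 5 values in {blue, pink, purple, red, white} must be used), so A = red.

red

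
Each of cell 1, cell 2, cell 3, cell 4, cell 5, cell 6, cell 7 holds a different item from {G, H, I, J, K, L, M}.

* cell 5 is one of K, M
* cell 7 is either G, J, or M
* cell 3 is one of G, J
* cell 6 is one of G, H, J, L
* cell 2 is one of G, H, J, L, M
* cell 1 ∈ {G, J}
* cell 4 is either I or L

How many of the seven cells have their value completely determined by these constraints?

3

The 7 variables draw from only 7 values {G, H, I, J, K, L, M}, so each is used; only cell 4 can be I, hence cell 4 = I.
Among the 6 still-open variables, K fits only cell 5 (and all 6 values in {G, H, J, K, L, M} must be used), so cell 5 = K.
cell 1 and cell 3 share exactly the 2 values {G, J}; by pigeonhole those values go to them, so strike G, J from cell 2, cell 6, cell 7.
That leaves cell 7 = M. Strike M from cell 2.
Determined: cell 4=I, cell 5=K, cell 7=M. The other cells each still have more than one consistent value. That makes 3.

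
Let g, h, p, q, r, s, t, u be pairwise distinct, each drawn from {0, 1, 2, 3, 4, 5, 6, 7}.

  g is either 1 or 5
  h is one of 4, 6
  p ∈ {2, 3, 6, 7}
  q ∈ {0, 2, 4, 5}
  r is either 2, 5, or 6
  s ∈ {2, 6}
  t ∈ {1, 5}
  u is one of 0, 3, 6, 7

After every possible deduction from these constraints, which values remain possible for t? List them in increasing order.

1, 5

The 2 variables g and t are confined to {1, 5}, which locks those values in; drop them from q, r.
r and s share exactly the 2 values {2, 6}; by pigeonhole those values go to them, so strike 2, 6 from h, p, q, u.
That leaves h = 4. Strike 4 from q.
q must be 0 (only option left). Strike 0 from u.
No further eliminations apply; t can still be any of 1, 5.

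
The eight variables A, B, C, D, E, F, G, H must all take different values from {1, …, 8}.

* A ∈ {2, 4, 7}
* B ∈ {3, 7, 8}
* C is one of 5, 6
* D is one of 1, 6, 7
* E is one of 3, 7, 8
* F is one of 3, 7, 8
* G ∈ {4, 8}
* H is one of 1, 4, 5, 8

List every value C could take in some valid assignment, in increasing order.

5, 6

The 8 variables draw from only 8 values {1, 2, 3, 4, 5, 6, 7, 8}, so each is used; only A can be 2, hence A = 2.
B, E, F share exactly the 3 values {3, 7, 8}; by pigeonhole those values go to them, so strike 3, 7, 8 from D, G, H.
G has just one choice, so G = 4. Eliminate 4 elsewhere: H.
No further eliminations apply; C can still be any of 5, 6.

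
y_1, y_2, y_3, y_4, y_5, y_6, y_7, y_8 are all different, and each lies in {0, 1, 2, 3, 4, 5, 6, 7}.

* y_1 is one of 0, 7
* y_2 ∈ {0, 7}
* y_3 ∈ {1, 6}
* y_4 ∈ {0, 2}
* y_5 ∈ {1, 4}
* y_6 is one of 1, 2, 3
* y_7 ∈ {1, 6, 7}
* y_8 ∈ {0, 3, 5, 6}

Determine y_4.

2

Among the 8 variables, 4 fits only y_5 (and all 8 values in {0, 1, 2, 3, 4, 5, 6, 7} must be used), so y_5 = 4.
The 7 still-open variables draw from only 7 values {0, 1, 2, 3, 5, 6, 7}, so each is used; only y_8 can be 5, hence y_8 = 5.
The 6 still-open variables together cover exactly {0, 1, 2, 3, 6, 7} — 6 values for 6 variables — and 3 appears only in y_6's list, so y_6 = 3.
Among the 5 still-open variables, 2 fits only y_4 (and all 5 values in {0, 1, 2, 6, 7} must be used), so y_4 = 2.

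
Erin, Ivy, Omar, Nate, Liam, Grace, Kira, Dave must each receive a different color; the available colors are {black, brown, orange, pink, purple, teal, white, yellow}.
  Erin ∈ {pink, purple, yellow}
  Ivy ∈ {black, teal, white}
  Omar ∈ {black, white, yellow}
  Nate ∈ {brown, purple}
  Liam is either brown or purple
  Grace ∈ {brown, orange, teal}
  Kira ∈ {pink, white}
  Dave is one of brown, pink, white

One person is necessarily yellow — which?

The 8 variables draw from only 8 values {black, brown, orange, pink, purple, teal, white, yellow}, so each is used; only Grace can be orange, hence Grace = orange.
The 7 still-open variables draw from only 7 values {black, brown, pink, purple, teal, white, yellow}, so each is used; only Ivy can be teal, hence Ivy = teal.
The 6 still-open variables together cover exactly {black, brown, pink, purple, white, yellow} — 6 values for 6 variables — and black appears only in Omar's list, so Omar = black.
The 5 still-open variables draw from only 5 values {brown, pink, purple, white, yellow}, so each is used; only Erin can be yellow, hence Erin = yellow.

Erin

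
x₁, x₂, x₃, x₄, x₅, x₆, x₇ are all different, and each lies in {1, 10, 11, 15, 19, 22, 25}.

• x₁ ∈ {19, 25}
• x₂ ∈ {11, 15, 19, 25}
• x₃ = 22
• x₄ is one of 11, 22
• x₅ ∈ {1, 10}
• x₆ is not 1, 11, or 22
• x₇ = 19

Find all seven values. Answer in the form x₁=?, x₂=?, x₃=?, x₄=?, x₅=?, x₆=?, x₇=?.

x₃ has just one choice, so x₃ = 22. Eliminate 22 elsewhere: x₄.
x₄'s domain is down to {11}, so x₄ = 11. Strike 11 from x₂.
x₇ must be 19 (only option left). Eliminate 19 elsewhere: x₁, x₂, x₆.
x₁ must be 25 (only option left). Strike 25 from x₂, x₆.
x₂'s domain is down to {15}, so x₂ = 15. Strike 15 from x₆.
That leaves x₆ = 10. So x₅ can't be 10.
x₅ has just one choice, so x₅ = 1.

x₁=25, x₂=15, x₃=22, x₄=11, x₅=1, x₆=10, x₇=19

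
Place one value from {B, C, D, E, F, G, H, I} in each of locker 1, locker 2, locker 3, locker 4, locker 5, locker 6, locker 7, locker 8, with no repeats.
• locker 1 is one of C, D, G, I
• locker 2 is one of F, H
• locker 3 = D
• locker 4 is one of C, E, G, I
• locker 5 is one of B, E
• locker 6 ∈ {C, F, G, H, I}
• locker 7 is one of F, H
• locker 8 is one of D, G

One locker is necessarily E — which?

locker 4

locker 3 must be D (only option left). Strike D from locker 1, locker 8.
locker 8's domain is down to {G}, so locker 8 = G. Remove G from locker 1, locker 4, locker 6.
The 6 still-open variables together cover exactly {B, C, E, F, H, I} — 6 values for 6 variables — and B appears only in locker 5's list, so locker 5 = B.
The 5 still-open variables together cover exactly {C, E, F, H, I} — 5 values for 5 variables — and E appears only in locker 4's list, so locker 4 = E.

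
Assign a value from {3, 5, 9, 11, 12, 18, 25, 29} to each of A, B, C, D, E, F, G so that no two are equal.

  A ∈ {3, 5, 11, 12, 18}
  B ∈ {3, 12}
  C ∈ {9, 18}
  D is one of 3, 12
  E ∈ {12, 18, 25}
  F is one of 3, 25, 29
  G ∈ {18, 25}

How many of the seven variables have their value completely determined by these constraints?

B and D share exactly the 2 values {3, 12}; by pigeonhole those values go to them, so strike 3, 12 from A, E, F.
E and G share exactly the 2 values {18, 25}; by pigeonhole those values go to them, so strike 18, 25 from A, C, F.
That leaves C = 9.
F must be 29 (only option left).
Determined: C=9, F=29. The other variables each still have more than one consistent value. That makes 2.

2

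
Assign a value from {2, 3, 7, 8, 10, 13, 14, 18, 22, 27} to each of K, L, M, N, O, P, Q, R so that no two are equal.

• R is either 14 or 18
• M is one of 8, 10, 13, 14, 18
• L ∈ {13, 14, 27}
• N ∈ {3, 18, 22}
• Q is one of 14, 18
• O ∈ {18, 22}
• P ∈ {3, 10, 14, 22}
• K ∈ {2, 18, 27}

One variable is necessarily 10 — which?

Q and R between them cover only {14, 18} — a naked pair. Remove those values from K, L, M, N, O, P.
O must be 22 (only option left). Remove 22 from N, P.
N must be 3 (only option left). Eliminate 3 elsewhere: P.
So 10 goes to P.

P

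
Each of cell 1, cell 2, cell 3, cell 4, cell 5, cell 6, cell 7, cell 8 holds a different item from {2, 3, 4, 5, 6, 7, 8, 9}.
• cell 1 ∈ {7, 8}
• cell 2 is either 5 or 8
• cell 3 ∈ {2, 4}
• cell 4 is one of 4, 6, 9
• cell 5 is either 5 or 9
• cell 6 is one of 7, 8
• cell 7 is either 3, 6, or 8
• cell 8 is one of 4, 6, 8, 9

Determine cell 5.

9

Among the 8 variables, 2 fits only cell 3 (and all 8 values in {2, 3, 4, 5, 6, 7, 8, 9} must be used), so cell 3 = 2.
The 7 still-open variables draw from only 7 values {3, 4, 5, 6, 7, 8, 9}, so each is used; only cell 7 can be 3, hence cell 7 = 3.
cell 1 and cell 6 share exactly the 2 values {7, 8}; by pigeonhole those values go to them, so strike 7, 8 from cell 2, cell 8.
cell 2 has just one choice, so cell 2 = 5. Remove 5 from cell 5.
So cell 5 = 9.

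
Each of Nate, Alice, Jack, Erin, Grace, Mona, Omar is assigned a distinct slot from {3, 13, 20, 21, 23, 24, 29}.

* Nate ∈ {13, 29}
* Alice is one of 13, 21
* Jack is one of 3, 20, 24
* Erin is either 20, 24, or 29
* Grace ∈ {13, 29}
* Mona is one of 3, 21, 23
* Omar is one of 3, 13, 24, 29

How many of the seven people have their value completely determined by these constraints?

The 7 variables together cover exactly {3, 13, 20, 21, 23, 24, 29} — 7 values for 7 variables — and 23 appears only in Mona's list, so Mona = 23.
Among the 6 still-open variables, 21 fits only Alice (and all 6 values in {3, 13, 20, 21, 24, 29} must be used), so Alice = 21.
Nate and Grace share exactly the 2 values {13, 29}; by pigeonhole those values go to them, so strike 13, 29 from Erin, Omar.
Determined: Alice=21, Mona=23. The other people each still have more than one consistent value. That makes 2.

2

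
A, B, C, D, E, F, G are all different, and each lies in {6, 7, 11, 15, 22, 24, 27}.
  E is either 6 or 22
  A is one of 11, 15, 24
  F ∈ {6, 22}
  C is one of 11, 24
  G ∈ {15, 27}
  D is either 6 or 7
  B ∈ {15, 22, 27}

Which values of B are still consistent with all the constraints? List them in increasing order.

15, 27

The 7 variables together cover exactly {6, 7, 11, 15, 22, 24, 27} — 7 values for 7 variables — and 7 appears only in D's list, so D = 7.
The 2 variables E and F are confined to {6, 22}, which locks those values in; drop them from B.
B and G between them cover only {15, 27} — a naked pair. Remove those values from A.
No further eliminations apply; B can still be any of 15, 27.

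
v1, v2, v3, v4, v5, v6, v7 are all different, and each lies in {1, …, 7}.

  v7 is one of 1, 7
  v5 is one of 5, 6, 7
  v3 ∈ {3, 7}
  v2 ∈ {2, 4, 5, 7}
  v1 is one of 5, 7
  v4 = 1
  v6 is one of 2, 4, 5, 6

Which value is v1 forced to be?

v4 has just one choice, so v4 = 1. Strike 1 from v7.
That leaves v7 = 7. Remove 7 from v1, v2, v3, v5.
So v1 = 5.

5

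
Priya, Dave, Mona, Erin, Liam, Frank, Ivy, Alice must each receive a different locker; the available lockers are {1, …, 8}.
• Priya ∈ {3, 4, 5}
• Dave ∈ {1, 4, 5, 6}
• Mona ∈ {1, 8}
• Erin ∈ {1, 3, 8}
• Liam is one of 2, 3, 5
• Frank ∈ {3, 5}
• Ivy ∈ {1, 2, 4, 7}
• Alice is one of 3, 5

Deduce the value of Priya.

The 8 variables draw from only 8 values {1, 2, 3, 4, 5, 6, 7, 8}, so each is used; only Dave can be 6, hence Dave = 6.
Among the 7 still-open variables, 7 fits only Ivy (and all 7 values in {1, 2, 3, 4, 5, 7, 8} must be used), so Ivy = 7.
Among the 6 still-open variables, 2 fits only Liam (and all 6 values in {1, 2, 3, 4, 5, 8} must be used), so Liam = 2.
The 5 still-open variables together cover exactly {1, 3, 4, 5, 8} — 5 values for 5 variables — and 4 appears only in Priya's list, so Priya = 4.

4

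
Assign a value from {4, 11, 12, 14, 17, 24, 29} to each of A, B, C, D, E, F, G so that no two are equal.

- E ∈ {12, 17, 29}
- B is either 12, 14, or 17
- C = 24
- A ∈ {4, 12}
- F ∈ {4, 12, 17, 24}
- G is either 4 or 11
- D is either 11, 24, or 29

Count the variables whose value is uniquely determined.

C must be 24 (only option left). Strike 24 from D, F.
The 6 still-open variables together cover exactly {4, 11, 12, 14, 17, 29} — 6 values for 6 variables — and 14 appears only in B's list, so B = 14.
Determined: B=14, C=24. The other variables each still have more than one consistent value. That makes 2.

2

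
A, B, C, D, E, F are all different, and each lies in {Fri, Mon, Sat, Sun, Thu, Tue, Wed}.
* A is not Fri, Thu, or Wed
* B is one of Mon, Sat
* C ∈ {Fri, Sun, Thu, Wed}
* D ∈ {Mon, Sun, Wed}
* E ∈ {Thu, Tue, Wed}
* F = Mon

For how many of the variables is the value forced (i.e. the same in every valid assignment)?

F has just one choice, so F = Mon. Eliminate Mon elsewhere: A, B, D.
B's domain is down to {Sat}, so B = Sat. Strike Sat from A.
Determined: B=Sat, F=Mon. The other variables each still have more than one consistent value. That makes 2.

2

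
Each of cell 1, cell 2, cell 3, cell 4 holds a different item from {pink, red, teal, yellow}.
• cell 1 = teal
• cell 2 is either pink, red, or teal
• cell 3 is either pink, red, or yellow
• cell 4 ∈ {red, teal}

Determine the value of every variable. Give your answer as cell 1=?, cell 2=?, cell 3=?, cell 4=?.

cell 1 must be teal (only option left). Strike teal from cell 2, cell 4.
cell 4 must be red (only option left). Remove red from cell 2, cell 3.
That leaves cell 2 = pink. So cell 3 can't be pink.
That leaves cell 3 = yellow.

cell 1=teal, cell 2=pink, cell 3=yellow, cell 4=red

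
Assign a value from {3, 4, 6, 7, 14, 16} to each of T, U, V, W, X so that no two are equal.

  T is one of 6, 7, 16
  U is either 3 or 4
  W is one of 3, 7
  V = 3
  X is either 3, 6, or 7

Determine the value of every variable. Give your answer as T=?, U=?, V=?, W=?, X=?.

T=16, U=4, V=3, W=7, X=6

V's domain is down to {3}, so V = 3. So U, W, X can't be 3.
W's domain is down to {7}, so W = 7. Strike 7 from T, X.
X must be 6 (only option left). Eliminate 6 elsewhere: T.
T has just one choice, so T = 16.
U has just one choice, so U = 4.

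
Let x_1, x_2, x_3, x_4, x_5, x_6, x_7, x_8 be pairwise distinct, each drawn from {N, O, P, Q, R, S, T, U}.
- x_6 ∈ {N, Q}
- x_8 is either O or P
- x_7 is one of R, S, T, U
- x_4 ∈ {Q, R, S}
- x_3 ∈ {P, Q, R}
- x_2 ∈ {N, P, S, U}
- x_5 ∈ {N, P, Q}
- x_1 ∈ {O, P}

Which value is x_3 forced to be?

R

The 8 variables draw from only 8 values {N, O, P, Q, R, S, T, U}, so each is used; only x_7 can be T, hence x_7 = T.
Among the 7 still-open variables, U fits only x_2 (and all 7 values in {N, O, P, Q, R, S, U} must be used), so x_2 = U.
Among the 6 still-open variables, S fits only x_4 (and all 6 values in {N, O, P, Q, R, S} must be used), so x_4 = S.
The 5 still-open variables together cover exactly {N, O, P, Q, R} — 5 values for 5 variables — and R appears only in x_3's list, so x_3 = R.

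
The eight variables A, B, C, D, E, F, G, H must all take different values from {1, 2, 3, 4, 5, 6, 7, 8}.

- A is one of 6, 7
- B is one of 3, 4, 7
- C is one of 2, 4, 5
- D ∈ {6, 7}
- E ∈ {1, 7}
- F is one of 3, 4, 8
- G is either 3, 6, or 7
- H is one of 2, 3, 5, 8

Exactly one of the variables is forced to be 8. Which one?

F

Among the 8 variables, 1 fits only E (and all 8 values in {1, 2, 3, 4, 5, 6, 7, 8} must be used), so E = 1.
A and D between them cover only {6, 7} — a naked pair. Remove those values from B, G.
G has just one choice, so G = 3. Strike 3 from B, F, H.
That leaves B = 4. So C, F can't be 4.
So 8 goes to F.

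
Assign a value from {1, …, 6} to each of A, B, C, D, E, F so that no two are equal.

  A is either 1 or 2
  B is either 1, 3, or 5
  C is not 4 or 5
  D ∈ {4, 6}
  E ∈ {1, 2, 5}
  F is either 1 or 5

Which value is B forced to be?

The 6 variables together cover exactly {1, 2, 3, 4, 5, 6} — 6 values for 6 variables — and 4 appears only in D's list, so D = 4.
The 5 still-open variables draw from only 5 values {1, 2, 3, 5, 6}, so each is used; only C can be 6, hence C = 6.
The 4 still-open variables together cover exactly {1, 2, 3, 5} — 4 values for 4 variables — and 3 appears only in B's list, so B = 3.

3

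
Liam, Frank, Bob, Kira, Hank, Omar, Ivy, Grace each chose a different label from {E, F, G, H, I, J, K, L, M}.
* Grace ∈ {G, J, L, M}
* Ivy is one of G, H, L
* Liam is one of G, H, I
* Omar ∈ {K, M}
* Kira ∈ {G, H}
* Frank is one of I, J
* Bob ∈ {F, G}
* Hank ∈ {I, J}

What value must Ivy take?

The 8 variables together cover exactly {F, G, H, I, J, K, L, M} — 8 values for 8 variables — and F appears only in Bob's list, so Bob = F.
Among the 7 still-open variables, K fits only Omar (and all 7 values in {G, H, I, J, K, L, M} must be used), so Omar = K.
The 6 still-open variables draw from only 6 values {G, H, I, J, L, M}, so each is used; only Grace can be M, hence Grace = M.
Among the 5 still-open variables, L fits only Ivy (and all 5 values in {G, H, I, J, L} must be used), so Ivy = L.

L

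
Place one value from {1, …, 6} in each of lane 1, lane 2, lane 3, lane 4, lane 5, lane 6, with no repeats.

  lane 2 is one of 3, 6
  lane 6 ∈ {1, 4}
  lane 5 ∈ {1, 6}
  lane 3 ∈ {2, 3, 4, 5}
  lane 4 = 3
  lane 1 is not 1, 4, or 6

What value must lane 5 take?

lane 4's domain is down to {3}, so lane 4 = 3. So lane 1, lane 2, lane 3 can't be 3.
That leaves lane 2 = 6. Remove 6 from lane 5.
So lane 5 = 1.

1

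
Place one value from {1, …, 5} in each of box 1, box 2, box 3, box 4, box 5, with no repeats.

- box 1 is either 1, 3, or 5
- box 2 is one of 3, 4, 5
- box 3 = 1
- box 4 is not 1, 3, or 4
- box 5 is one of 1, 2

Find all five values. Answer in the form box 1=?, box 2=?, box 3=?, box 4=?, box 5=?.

box 3 must be 1 (only option left). Eliminate 1 elsewhere: box 1, box 5.
box 5 has just one choice, so box 5 = 2. Eliminate 2 elsewhere: box 4.
box 4's domain is down to {5}, so box 4 = 5. Strike 5 from box 1, box 2.
box 1's domain is down to {3}, so box 1 = 3. So box 2 can't be 3.
box 2 has just one choice, so box 2 = 4.

box 1=3, box 2=4, box 3=1, box 4=5, box 5=2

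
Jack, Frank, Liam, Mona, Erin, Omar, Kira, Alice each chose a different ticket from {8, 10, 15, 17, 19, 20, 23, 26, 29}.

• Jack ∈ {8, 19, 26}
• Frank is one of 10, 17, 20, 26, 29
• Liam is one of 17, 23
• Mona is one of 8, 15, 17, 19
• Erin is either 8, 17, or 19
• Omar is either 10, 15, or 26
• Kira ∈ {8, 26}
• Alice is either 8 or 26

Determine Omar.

10

Kira and Alice between them cover only {8, 26} — a naked pair. Remove those values from Jack, Frank, Mona, Erin, Omar.
Jack has just one choice, so Jack = 19. Strike 19 from Mona, Erin.
Erin's domain is down to {17}, so Erin = 17. Eliminate 17 elsewhere: Frank, Liam, Mona.
That leaves Liam = 23.
Mona must be 15 (only option left). Eliminate 15 elsewhere: Omar.
So Omar = 10.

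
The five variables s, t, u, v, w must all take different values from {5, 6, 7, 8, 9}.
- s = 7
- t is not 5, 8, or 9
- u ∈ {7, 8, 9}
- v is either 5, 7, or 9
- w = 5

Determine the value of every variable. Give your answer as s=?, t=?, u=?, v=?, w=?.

s=7, t=6, u=8, v=9, w=5

s has just one choice, so s = 7. So t, u, v can't be 7.
t has just one choice, so t = 6.
That leaves w = 5. Remove 5 from v.
That leaves v = 9. Eliminate 9 elsewhere: u.
u has just one choice, so u = 8.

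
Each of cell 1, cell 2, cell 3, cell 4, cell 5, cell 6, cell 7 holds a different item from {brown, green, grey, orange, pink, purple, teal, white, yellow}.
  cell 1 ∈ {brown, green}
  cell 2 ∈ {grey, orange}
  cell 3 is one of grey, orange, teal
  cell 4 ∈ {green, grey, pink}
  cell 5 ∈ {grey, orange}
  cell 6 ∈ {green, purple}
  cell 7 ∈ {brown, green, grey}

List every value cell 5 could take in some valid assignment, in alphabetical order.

The 7 variables draw from only 7 values {brown, green, grey, orange, pink, purple, teal}, so each is used; only cell 4 can be pink, hence cell 4 = pink.
The 6 still-open variables together cover exactly {brown, green, grey, orange, purple, teal} — 6 values for 6 variables — and purple appears only in cell 6's list, so cell 6 = purple.
The 5 still-open variables draw from only 5 values {brown, green, grey, orange, teal}, so each is used; only cell 3 can be teal, hence cell 3 = teal.
The 2 variables cell 2 and cell 5 are confined to {grey, orange}, which locks those values in; drop them from cell 7.
No further eliminations apply; cell 5 can still be any of grey, orange.

grey, orange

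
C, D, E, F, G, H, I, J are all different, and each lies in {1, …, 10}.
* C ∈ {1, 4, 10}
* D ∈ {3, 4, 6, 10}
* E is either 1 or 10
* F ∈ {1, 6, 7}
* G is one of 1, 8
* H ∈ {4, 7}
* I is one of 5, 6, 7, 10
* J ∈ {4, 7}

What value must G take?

The 8 variables together cover exactly {1, 3, 4, 5, 6, 7, 8, 10} — 8 values for 8 variables — and 3 appears only in D's list, so D = 3.
The 7 still-open variables together cover exactly {1, 4, 5, 6, 7, 8, 10} — 7 values for 7 variables — and 5 appears only in I's list, so I = 5.
The 6 still-open variables draw from only 6 values {1, 4, 6, 7, 8, 10}, so each is used; only F can be 6, hence F = 6.
Among the 5 still-open variables, 8 fits only G (and all 5 values in {1, 4, 7, 8, 10} must be used), so G = 8.

8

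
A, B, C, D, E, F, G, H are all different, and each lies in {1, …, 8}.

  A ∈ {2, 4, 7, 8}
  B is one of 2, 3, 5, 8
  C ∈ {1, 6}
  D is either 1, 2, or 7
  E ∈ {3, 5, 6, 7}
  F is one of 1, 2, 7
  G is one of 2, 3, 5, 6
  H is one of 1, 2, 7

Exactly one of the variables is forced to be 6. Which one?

C

The 8 variables together cover exactly {1, 2, 3, 4, 5, 6, 7, 8} — 8 values for 8 variables — and 4 appears only in A's list, so A = 4.
The 7 still-open variables draw from only 7 values {1, 2, 3, 5, 6, 7, 8}, so each is used; only B can be 8, hence B = 8.
D, F, H between them cover only {1, 2, 7} — a naked triple. Remove those values from C, E, G.
So 6 goes to C.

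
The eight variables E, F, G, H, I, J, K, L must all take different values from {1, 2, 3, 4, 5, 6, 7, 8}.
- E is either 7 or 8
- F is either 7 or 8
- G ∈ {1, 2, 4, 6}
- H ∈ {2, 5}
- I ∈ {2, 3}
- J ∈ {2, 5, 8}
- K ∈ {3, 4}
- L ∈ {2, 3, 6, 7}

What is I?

Among the 8 variables, 1 fits only G (and all 8 values in {1, 2, 3, 4, 5, 6, 7, 8} must be used), so G = 1.
Among the 7 still-open variables, 4 fits only K (and all 7 values in {2, 3, 4, 5, 6, 7, 8} must be used), so K = 4.
Among the 6 still-open variables, 6 fits only L (and all 6 values in {2, 3, 5, 6, 7, 8} must be used), so L = 6.
Among the 5 still-open variables, 3 fits only I (and all 5 values in {2, 3, 5, 7, 8} must be used), so I = 3.

3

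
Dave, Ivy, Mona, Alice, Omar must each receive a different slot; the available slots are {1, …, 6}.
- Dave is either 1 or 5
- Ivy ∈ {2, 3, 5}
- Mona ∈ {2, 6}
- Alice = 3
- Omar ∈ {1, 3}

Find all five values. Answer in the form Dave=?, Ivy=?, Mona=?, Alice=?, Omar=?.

Dave=5, Ivy=2, Mona=6, Alice=3, Omar=1

Alice must be 3 (only option left). So Ivy, Omar can't be 3.
Omar's domain is down to {1}, so Omar = 1. Eliminate 1 elsewhere: Dave.
Dave's domain is down to {5}, so Dave = 5. Remove 5 from Ivy.
Ivy's domain is down to {2}, so Ivy = 2. Eliminate 2 elsewhere: Mona.
Mona's domain is down to {6}, so Mona = 6.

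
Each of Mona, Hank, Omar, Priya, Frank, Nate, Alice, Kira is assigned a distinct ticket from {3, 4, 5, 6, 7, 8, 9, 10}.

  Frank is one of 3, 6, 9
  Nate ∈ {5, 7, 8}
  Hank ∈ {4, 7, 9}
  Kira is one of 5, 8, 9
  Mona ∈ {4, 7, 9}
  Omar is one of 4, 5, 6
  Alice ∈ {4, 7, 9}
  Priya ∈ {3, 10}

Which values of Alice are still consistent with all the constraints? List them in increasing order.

The 8 variables together cover exactly {3, 4, 5, 6, 7, 8, 9, 10} — 8 values for 8 variables — and 10 appears only in Priya's list, so Priya = 10.
The 7 still-open variables together cover exactly {3, 4, 5, 6, 7, 8, 9} — 7 values for 7 variables — and 3 appears only in Frank's list, so Frank = 3.
The 6 still-open variables draw from only 6 values {4, 5, 6, 7, 8, 9}, so each is used; only Omar can be 6, hence Omar = 6.
Mona, Hank, Alice share exactly the 3 values {4, 7, 9}; by pigeonhole those values go to them, so strike 4, 7, 9 from Nate, Kira.
No further eliminations apply; Alice can still be any of 4, 7, 9.

4, 7, 9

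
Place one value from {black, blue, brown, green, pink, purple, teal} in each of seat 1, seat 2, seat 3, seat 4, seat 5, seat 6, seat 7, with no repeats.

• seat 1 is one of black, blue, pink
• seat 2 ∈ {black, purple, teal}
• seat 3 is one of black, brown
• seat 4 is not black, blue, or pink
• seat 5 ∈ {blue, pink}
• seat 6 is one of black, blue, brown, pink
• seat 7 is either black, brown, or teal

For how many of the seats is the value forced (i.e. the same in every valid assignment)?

3

The 7 variables together cover exactly {black, blue, brown, green, pink, purple, teal} — 7 values for 7 variables — and green appears only in seat 4's list, so seat 4 = green.
The 6 still-open variables draw from only 6 values {black, blue, brown, pink, purple, teal}, so each is used; only seat 2 can be purple, hence seat 2 = purple.
Among the 5 still-open variables, teal fits only seat 7 (and all 5 values in {black, blue, brown, pink, teal} must be used), so seat 7 = teal.
Determined: seat 2=purple, seat 4=green, seat 7=teal. The other seats each still have more than one consistent value. That makes 3.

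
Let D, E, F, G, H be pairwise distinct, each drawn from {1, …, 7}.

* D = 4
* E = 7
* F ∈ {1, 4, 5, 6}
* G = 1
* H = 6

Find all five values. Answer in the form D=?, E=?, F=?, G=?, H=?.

D=4, E=7, F=5, G=1, H=6

D has just one choice, so D = 4. Eliminate 4 elsewhere: F.
That leaves E = 7.
G has just one choice, so G = 1. Strike 1 from F.
H's domain is down to {6}, so H = 6. Eliminate 6 elsewhere: F.
That leaves F = 5.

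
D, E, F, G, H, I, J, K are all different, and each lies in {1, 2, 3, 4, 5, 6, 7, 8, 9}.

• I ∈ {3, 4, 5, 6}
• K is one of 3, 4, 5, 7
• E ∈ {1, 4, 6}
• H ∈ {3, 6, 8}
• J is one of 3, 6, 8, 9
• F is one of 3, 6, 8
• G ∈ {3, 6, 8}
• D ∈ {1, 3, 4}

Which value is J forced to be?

Among the 8 variables, 7 fits only K (and all 8 values in {1, 3, 4, 5, 6, 7, 8, 9} must be used), so K = 7.
The 7 still-open variables draw from only 7 values {1, 3, 4, 5, 6, 8, 9}, so each is used; only I can be 5, hence I = 5.
The 6 still-open variables together cover exactly {1, 3, 4, 6, 8, 9} — 6 values for 6 variables — and 9 appears only in J's list, so J = 9.

9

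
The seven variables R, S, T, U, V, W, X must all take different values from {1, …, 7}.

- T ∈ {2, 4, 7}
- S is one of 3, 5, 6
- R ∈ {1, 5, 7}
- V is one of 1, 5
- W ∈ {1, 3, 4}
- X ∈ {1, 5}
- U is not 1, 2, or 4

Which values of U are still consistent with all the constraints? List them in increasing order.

3, 6

The 7 variables draw from only 7 values {1, 2, 3, 4, 5, 6, 7}, so each is used; only T can be 2, hence T = 2.
The 6 still-open variables together cover exactly {1, 3, 4, 5, 6, 7} — 6 values for 6 variables — and 4 appears only in W's list, so W = 4.
V and X share exactly the 2 values {1, 5}; by pigeonhole those values go to them, so strike 1, 5 from R, S, U.
R has just one choice, so R = 7. So U can't be 7.
No further eliminations apply; U can still be any of 3, 6.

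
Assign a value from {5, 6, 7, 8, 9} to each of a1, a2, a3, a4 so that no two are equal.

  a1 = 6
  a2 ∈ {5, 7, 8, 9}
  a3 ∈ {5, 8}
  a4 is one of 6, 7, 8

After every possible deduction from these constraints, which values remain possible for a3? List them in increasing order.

5, 8

a1's domain is down to {6}, so a1 = 6. Eliminate 6 elsewhere: a4.
No further eliminations apply; a3 can still be any of 5, 8.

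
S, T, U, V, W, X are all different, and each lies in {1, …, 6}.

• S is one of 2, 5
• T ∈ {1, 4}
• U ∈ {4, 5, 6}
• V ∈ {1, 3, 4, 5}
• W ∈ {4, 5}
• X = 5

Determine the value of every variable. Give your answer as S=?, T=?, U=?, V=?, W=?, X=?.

S=2, T=1, U=6, V=3, W=4, X=5

X must be 5 (only option left). Eliminate 5 elsewhere: S, U, V, W.
S's domain is down to {2}, so S = 2.
W's domain is down to {4}, so W = 4. So T, U, V can't be 4.
T must be 1 (only option left). So V can't be 1.
That leaves U = 6.
V's domain is down to {3}, so V = 3.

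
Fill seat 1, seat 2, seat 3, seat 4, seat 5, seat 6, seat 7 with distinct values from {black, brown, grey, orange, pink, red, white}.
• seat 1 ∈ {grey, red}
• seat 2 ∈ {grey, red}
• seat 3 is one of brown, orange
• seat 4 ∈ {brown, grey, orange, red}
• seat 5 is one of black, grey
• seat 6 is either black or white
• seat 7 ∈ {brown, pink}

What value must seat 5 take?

black

The 7 variables draw from only 7 values {black, brown, grey, orange, pink, red, white}, so each is used; only seat 7 can be pink, hence seat 7 = pink.
Among the 6 still-open variables, white fits only seat 6 (and all 6 values in {black, brown, grey, orange, red, white} must be used), so seat 6 = white.
The 5 still-open variables draw from only 5 values {black, brown, grey, orange, red}, so each is used; only seat 5 can be black, hence seat 5 = black.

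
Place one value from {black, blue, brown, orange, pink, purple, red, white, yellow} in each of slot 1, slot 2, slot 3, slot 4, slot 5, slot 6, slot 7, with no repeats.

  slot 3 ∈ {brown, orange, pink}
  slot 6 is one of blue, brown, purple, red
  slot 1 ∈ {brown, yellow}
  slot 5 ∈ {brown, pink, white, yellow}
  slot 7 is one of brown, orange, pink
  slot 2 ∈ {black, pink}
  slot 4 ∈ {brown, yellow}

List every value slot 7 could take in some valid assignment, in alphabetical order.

slot 1 and slot 4 between them cover only {brown, yellow} — a naked pair. Remove those values from slot 3, slot 5, slot 6, slot 7.
slot 3 and slot 7 between them cover only {orange, pink} — a naked pair. Remove those values from slot 2, slot 5.
slot 2 has just one choice, so slot 2 = black.
slot 5's domain is down to {white}, so slot 5 = white.
No further eliminations apply; slot 7 can still be any of orange, pink.

orange, pink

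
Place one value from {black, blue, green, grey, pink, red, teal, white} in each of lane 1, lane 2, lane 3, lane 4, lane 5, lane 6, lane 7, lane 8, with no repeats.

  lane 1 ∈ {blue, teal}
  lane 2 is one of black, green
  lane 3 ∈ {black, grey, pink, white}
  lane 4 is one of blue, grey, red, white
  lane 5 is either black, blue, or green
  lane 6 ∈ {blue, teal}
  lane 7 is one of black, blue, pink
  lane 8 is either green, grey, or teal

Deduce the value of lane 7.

pink

The 8 variables together cover exactly {black, blue, green, grey, pink, red, teal, white} — 8 values for 8 variables — and red appears only in lane 4's list, so lane 4 = red.
The 7 still-open variables draw from only 7 values {black, blue, green, grey, pink, teal, white}, so each is used; only lane 3 can be white, hence lane 3 = white.
The 6 still-open variables draw from only 6 values {black, blue, green, grey, pink, teal}, so each is used; only lane 8 can be grey, hence lane 8 = grey.
The 5 still-open variables together cover exactly {black, blue, green, pink, teal} — 5 values for 5 variables — and pink appears only in lane 7's list, so lane 7 = pink.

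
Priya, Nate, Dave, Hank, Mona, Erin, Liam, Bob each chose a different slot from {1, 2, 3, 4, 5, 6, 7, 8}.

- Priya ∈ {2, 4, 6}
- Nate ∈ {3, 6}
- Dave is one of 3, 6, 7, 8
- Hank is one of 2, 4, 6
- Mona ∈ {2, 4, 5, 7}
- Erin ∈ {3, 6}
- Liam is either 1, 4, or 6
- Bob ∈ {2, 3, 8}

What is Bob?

Among the 8 variables, 1 fits only Liam (and all 8 values in {1, 2, 3, 4, 5, 6, 7, 8} must be used), so Liam = 1.
The 7 still-open variables draw from only 7 values {2, 3, 4, 5, 6, 7, 8}, so each is used; only Mona can be 5, hence Mona = 5.
The 6 still-open variables draw from only 6 values {2, 3, 4, 6, 7, 8}, so each is used; only Dave can be 7, hence Dave = 7.
The 5 still-open variables draw from only 5 values {2, 3, 4, 6, 8}, so each is used; only Bob can be 8, hence Bob = 8.

8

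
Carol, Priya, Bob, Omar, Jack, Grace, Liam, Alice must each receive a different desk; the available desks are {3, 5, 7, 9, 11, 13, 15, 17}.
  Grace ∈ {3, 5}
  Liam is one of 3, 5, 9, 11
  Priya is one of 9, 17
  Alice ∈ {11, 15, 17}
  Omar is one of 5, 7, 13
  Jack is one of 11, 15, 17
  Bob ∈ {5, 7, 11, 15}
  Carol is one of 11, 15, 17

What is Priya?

9

Among the 8 variables, 13 fits only Omar (and all 8 values in {3, 5, 7, 9, 11, 13, 15, 17} must be used), so Omar = 13.
Among the 7 still-open variables, 7 fits only Bob (and all 7 values in {3, 5, 7, 9, 11, 15, 17} must be used), so Bob = 7.
Carol, Jack, Alice between them cover only {11, 15, 17} — a naked triple. Remove those values from Priya, Liam.
So Priya = 9.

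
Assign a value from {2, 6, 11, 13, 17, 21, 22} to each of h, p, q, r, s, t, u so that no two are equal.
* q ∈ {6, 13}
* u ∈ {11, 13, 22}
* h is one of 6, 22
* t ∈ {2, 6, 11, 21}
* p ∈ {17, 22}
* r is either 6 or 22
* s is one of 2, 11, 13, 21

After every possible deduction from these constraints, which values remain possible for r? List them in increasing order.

The 7 variables together cover exactly {2, 6, 11, 13, 17, 21, 22} — 7 values for 7 variables — and 17 appears only in p's list, so p = 17.
h and r share exactly the 2 values {6, 22}; by pigeonhole those values go to them, so strike 6, 22 from q, t, u.
q must be 13 (only option left). Strike 13 from s, u.
That leaves u = 11. Strike 11 from s, t.
No further eliminations apply; r can still be any of 6, 22.

6, 22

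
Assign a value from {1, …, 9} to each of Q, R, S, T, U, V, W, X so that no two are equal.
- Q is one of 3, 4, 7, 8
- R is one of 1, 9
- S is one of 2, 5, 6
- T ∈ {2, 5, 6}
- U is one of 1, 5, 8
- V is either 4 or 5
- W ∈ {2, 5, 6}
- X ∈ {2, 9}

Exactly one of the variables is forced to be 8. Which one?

S, T, W share exactly the 3 values {2, 5, 6}; by pigeonhole those values go to them, so strike 2, 5, 6 from U, V, X.
V must be 4 (only option left). Strike 4 from Q.
X must be 9 (only option left). Eliminate 9 elsewhere: R.
R must be 1 (only option left). Eliminate 1 elsewhere: U.
So 8 goes to U.

U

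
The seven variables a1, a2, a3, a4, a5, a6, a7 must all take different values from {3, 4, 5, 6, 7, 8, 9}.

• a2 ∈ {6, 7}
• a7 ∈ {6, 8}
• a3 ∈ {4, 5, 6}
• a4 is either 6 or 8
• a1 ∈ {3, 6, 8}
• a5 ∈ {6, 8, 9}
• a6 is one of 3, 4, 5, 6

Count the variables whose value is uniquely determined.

3

Among the 7 variables, 7 fits only a2 (and all 7 values in {3, 4, 5, 6, 7, 8, 9} must be used), so a2 = 7.
The 6 still-open variables together cover exactly {3, 4, 5, 6, 8, 9} — 6 values for 6 variables — and 9 appears only in a5's list, so a5 = 9.
a4 and a7 share exactly the 2 values {6, 8}; by pigeonhole those values go to them, so strike 6, 8 from a1, a3, a6.
a1's domain is down to {3}, so a1 = 3. Eliminate 3 elsewhere: a6.
Determined: a1=3, a2=7, a5=9. The other variables each still have more than one consistent value. That makes 3.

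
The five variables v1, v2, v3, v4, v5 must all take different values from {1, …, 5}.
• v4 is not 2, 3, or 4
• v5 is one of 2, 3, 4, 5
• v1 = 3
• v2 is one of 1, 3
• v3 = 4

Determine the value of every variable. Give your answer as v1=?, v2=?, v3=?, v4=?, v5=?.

v1's domain is down to {3}, so v1 = 3. So v2, v5 can't be 3.
That leaves v2 = 1. Remove 1 from v4.
v3 has just one choice, so v3 = 4. Eliminate 4 elsewhere: v5.
v4's domain is down to {5}, so v4 = 5. Remove 5 from v5.
v5's domain is down to {2}, so v5 = 2.

v1=3, v2=1, v3=4, v4=5, v5=2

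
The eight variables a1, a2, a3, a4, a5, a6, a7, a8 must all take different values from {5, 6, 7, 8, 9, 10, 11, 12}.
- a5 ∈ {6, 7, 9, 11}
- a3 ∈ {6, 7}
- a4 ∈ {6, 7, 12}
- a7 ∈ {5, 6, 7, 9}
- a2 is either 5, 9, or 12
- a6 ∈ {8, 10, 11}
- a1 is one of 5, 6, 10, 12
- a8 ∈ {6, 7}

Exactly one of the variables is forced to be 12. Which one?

The 8 variables together cover exactly {5, 6, 7, 8, 9, 10, 11, 12} — 8 values for 8 variables — and 8 appears only in a6's list, so a6 = 8.
Among the 7 still-open variables, 10 fits only a1 (and all 7 values in {5, 6, 7, 9, 10, 11, 12} must be used), so a1 = 10.
Among the 6 still-open variables, 11 fits only a5 (and all 6 values in {5, 6, 7, 9, 11, 12} must be used), so a5 = 11.
The 2 variables a3 and a8 are confined to {6, 7}, which locks those values in; drop them from a4, a7.
So 12 goes to a4.

a4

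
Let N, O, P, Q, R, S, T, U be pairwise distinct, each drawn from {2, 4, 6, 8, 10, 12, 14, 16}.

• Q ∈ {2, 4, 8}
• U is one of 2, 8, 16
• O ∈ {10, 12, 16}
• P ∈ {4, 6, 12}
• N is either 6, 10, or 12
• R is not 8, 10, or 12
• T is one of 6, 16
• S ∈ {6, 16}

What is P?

4

The 8 variables together cover exactly {2, 4, 6, 8, 10, 12, 14, 16} — 8 values for 8 variables — and 14 appears only in R's list, so R = 14.
S and T between them cover only {6, 16} — a naked pair. Remove those values from N, O, P, U.
N and O between them cover only {10, 12} — a naked pair. Remove those values from P.
So P = 4.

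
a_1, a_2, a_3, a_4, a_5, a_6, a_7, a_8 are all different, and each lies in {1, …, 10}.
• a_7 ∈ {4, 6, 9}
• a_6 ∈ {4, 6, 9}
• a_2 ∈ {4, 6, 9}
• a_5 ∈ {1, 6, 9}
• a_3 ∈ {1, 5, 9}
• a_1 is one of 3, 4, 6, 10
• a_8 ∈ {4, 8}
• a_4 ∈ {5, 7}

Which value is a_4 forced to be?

The 3 variables a_2, a_6, a_7 are confined to {4, 6, 9}, which locks those values in; drop them from a_1, a_3, a_5, a_8.
a_5 has just one choice, so a_5 = 1. Eliminate 1 elsewhere: a_3.
a_8 has just one choice, so a_8 = 8.
a_3 has just one choice, so a_3 = 5. Eliminate 5 elsewhere: a_4.
So a_4 = 7.

7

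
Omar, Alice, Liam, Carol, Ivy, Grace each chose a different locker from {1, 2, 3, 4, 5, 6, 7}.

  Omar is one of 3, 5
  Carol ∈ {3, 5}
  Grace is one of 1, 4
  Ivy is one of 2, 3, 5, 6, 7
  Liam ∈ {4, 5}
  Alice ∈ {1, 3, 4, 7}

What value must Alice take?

7

Omar and Carol share exactly the 2 values {3, 5}; by pigeonhole those values go to them, so strike 3, 5 from Alice, Liam, Ivy.
Liam has just one choice, so Liam = 4. So Alice, Grace can't be 4.
Grace's domain is down to {1}, so Grace = 1. Eliminate 1 elsewhere: Alice.
So Alice = 7.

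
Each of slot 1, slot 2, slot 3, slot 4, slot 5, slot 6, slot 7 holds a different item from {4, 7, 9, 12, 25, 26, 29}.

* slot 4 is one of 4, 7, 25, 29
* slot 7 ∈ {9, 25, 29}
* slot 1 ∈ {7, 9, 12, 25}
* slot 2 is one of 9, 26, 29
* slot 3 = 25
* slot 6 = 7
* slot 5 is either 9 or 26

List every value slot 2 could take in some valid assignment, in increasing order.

9, 26, 29

slot 3 has just one choice, so slot 3 = 25. Eliminate 25 elsewhere: slot 1, slot 4, slot 7.
slot 6's domain is down to {7}, so slot 6 = 7. Eliminate 7 elsewhere: slot 1, slot 4.
The 5 still-open variables together cover exactly {4, 9, 12, 26, 29} — 5 values for 5 variables — and 4 appears only in slot 4's list, so slot 4 = 4.
Among the 4 still-open variables, 12 fits only slot 1 (and all 4 values in {9, 12, 26, 29} must be used), so slot 1 = 12.
No further eliminations apply; slot 2 can still be any of 9, 26, 29.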